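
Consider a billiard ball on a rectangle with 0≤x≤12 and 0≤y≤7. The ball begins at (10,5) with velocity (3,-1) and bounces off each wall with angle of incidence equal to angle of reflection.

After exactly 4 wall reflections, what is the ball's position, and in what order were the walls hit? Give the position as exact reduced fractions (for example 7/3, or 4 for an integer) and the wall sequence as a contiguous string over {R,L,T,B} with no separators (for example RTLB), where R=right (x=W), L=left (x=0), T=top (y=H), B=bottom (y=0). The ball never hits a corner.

Final position: (12,11/3)
Wall sequence: RLBR

1. t=2/3 → R at (12,13/3); v=(-3,-1)
2. t=4 → L at (0,1/3); v=(3,-1)
3. t=1/3 → B at (1,0); v=(3,1)
4. t=11/3 → R at (12,11/3); v=(-3,1)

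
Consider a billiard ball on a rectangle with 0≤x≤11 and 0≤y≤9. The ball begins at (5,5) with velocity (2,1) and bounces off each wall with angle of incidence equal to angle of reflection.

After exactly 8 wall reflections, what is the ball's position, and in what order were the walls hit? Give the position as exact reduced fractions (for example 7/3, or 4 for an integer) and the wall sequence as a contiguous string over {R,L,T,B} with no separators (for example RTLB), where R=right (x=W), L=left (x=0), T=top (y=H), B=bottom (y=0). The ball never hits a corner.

1. t=3 → R at (11,8); v=(-2,1)
2. t=1 → T at (9,9); v=(-2,-1)
3. t=9/2 → L at (0,9/2); v=(2,-1)
4. t=9/2 → B at (9,0); v=(2,1)
5. t=1 → R at (11,1); v=(-2,1)
6. t=11/2 → L at (0,13/2); v=(2,1)
7. t=5/2 → T at (5,9); v=(2,-1)
8. t=3 → R at (11,6); v=(-2,-1)

Final position: (11,6)
Wall sequence: RTLBRLTR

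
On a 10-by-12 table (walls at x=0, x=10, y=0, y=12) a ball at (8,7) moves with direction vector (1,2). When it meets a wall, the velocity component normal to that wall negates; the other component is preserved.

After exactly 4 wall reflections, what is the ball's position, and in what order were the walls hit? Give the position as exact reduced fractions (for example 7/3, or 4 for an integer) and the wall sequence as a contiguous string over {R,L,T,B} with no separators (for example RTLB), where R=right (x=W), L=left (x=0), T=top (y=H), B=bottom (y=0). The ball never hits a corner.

1. t=2 → R at (10,11); v=(-1,2)
2. t=1/2 → T at (19/2,12); v=(-1,-2)
3. t=6 → B at (7/2,0); v=(-1,2)
4. t=7/2 → L at (0,7); v=(1,2)

Final position: (0,7)
Wall sequence: RTBL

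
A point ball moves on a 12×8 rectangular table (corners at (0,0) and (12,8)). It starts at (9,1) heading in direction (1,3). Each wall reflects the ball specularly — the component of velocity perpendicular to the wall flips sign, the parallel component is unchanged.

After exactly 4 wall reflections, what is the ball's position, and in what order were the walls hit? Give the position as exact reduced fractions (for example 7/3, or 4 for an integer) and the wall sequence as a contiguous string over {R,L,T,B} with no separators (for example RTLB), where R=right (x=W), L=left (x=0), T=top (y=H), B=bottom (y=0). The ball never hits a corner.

Final position: (22/3,8)
Wall sequence: TRBT

1. t=7/3 → T at (34/3,8); v=(1,-3)
2. t=2/3 → R at (12,6); v=(-1,-3)
3. t=2 → B at (10,0); v=(-1,3)
4. t=8/3 → T at (22/3,8); v=(-1,-3)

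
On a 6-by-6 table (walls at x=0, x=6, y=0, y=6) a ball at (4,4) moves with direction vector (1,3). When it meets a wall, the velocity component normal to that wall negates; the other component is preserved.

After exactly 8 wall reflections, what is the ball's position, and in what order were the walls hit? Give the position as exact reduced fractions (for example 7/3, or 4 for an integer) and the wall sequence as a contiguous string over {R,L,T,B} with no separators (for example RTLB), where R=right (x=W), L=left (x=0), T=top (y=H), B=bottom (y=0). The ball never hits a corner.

Final position: (8/3,0)
Wall sequence: TRBTBLTB

1. t=2/3 → T at (14/3,6); v=(1,-3)
2. t=4/3 → R at (6,2); v=(-1,-3)
3. t=2/3 → B at (16/3,0); v=(-1,3)
4. t=2 → T at (10/3,6); v=(-1,-3)
5. t=2 → B at (4/3,0); v=(-1,3)
6. t=4/3 → L at (0,4); v=(1,3)
7. t=2/3 → T at (2/3,6); v=(1,-3)
8. t=2 → B at (8/3,0); v=(1,3)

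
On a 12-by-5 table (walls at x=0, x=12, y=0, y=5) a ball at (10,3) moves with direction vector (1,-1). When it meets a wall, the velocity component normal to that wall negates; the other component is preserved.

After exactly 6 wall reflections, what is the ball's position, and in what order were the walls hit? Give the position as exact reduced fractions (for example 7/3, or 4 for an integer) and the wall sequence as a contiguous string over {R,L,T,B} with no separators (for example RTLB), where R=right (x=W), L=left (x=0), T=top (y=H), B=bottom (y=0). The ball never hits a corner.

Final position: (4,5)
Wall sequence: RBTBLT

1. t=2 → R at (12,1); v=(-1,-1)
2. t=1 → B at (11,0); v=(-1,1)
3. t=5 → T at (6,5); v=(-1,-1)
4. t=5 → B at (1,0); v=(-1,1)
5. t=1 → L at (0,1); v=(1,1)
6. t=4 → T at (4,5); v=(1,-1)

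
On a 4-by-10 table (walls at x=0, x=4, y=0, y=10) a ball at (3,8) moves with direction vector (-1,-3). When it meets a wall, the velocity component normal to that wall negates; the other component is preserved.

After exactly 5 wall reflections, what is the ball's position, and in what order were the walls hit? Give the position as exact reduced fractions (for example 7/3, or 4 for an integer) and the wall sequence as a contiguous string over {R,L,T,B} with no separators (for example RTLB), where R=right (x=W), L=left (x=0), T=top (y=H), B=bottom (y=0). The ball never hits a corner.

1. t=8/3 → B at (1/3,0); v=(-1,3)
2. t=1/3 → L at (0,1); v=(1,3)
3. t=3 → T at (3,10); v=(1,-3)
4. t=1 → R at (4,7); v=(-1,-3)
5. t=7/3 → B at (5/3,0); v=(-1,3)

Final position: (5/3,0)
Wall sequence: BLTRB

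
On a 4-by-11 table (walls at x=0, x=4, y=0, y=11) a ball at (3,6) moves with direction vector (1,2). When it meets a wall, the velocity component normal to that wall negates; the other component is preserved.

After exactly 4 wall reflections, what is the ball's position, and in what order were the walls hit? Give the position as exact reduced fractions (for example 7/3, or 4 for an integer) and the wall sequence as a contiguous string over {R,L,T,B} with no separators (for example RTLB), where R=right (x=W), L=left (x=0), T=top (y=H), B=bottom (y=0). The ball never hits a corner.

Final position: (3,0)
Wall sequence: RTLB

1. t=1 → R at (4,8); v=(-1,2)
2. t=3/2 → T at (5/2,11); v=(-1,-2)
3. t=5/2 → L at (0,6); v=(1,-2)
4. t=3 → B at (3,0); v=(1,2)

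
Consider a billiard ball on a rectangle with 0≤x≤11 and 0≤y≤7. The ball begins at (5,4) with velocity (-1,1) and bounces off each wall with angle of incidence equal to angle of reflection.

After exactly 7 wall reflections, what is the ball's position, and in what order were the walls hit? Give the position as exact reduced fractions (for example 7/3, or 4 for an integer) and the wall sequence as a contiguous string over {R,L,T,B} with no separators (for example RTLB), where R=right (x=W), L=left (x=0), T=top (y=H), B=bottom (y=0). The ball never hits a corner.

1. t=3 → T at (2,7); v=(-1,-1)
2. t=2 → L at (0,5); v=(1,-1)
3. t=5 → B at (5,0); v=(1,1)
4. t=6 → R at (11,6); v=(-1,1)
5. t=1 → T at (10,7); v=(-1,-1)
6. t=7 → B at (3,0); v=(-1,1)
7. t=3 → L at (0,3); v=(1,1)

Final position: (0,3)
Wall sequence: TLBRTBL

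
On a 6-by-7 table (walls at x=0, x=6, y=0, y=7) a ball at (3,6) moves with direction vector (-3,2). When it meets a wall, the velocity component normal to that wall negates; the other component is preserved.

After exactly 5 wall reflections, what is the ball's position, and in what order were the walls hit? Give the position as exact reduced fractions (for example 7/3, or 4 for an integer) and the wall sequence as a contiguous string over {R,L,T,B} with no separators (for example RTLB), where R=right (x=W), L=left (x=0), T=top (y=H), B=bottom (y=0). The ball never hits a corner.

1. t=1/2 → T at (3/2,7); v=(-3,-2)
2. t=1/2 → L at (0,6); v=(3,-2)
3. t=2 → R at (6,2); v=(-3,-2)
4. t=1 → B at (3,0); v=(-3,2)
5. t=1 → L at (0,2); v=(3,2)

Final position: (0,2)
Wall sequence: TLRBL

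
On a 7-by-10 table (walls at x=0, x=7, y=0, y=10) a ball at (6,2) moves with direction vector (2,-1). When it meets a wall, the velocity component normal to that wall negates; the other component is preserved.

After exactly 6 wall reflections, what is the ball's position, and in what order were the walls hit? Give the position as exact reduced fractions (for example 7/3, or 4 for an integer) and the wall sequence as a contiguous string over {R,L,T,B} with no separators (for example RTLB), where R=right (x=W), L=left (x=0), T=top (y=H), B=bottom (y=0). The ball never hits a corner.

Final position: (2,10)
Wall sequence: RBLRLT

1. t=1/2 → R at (7,3/2); v=(-2,-1)
2. t=3/2 → B at (4,0); v=(-2,1)
3. t=2 → L at (0,2); v=(2,1)
4. t=7/2 → R at (7,11/2); v=(-2,1)
5. t=7/2 → L at (0,9); v=(2,1)
6. t=1 → T at (2,10); v=(2,-1)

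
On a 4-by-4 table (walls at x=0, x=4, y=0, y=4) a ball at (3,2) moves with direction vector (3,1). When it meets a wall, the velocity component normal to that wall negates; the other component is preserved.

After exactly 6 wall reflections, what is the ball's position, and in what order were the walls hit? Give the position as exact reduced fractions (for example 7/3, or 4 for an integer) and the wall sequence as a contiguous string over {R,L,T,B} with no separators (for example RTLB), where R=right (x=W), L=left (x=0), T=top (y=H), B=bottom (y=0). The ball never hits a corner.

Final position: (4,1/3)
Wall sequence: RLTRLR

1. t=1/3 → R at (4,7/3); v=(-3,1)
2. t=4/3 → L at (0,11/3); v=(3,1)
3. t=1/3 → T at (1,4); v=(3,-1)
4. t=1 → R at (4,3); v=(-3,-1)
5. t=4/3 → L at (0,5/3); v=(3,-1)
6. t=4/3 → R at (4,1/3); v=(-3,-1)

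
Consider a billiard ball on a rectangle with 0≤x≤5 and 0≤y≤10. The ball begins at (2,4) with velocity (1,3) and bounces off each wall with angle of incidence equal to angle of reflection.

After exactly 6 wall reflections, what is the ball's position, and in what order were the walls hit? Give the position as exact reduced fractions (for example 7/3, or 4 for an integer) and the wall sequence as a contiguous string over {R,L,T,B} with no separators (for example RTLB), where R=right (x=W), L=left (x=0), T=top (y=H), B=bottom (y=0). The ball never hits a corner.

1. t=2 → T at (4,10); v=(1,-3)
2. t=1 → R at (5,7); v=(-1,-3)
3. t=7/3 → B at (8/3,0); v=(-1,3)
4. t=8/3 → L at (0,8); v=(1,3)
5. t=2/3 → T at (2/3,10); v=(1,-3)
6. t=10/3 → B at (4,0); v=(1,3)

Final position: (4,0)
Wall sequence: TRBLTB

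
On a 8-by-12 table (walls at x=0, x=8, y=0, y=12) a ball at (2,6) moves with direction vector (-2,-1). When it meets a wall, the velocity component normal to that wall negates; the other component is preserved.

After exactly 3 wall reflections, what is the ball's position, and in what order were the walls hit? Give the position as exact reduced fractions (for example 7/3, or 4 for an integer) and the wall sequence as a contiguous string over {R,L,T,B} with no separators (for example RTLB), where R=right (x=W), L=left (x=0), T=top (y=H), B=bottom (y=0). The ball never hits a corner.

1. t=1 → L at (0,5); v=(2,-1)
2. t=4 → R at (8,1); v=(-2,-1)
3. t=1 → B at (6,0); v=(-2,1)

Final position: (6,0)
Wall sequence: LRB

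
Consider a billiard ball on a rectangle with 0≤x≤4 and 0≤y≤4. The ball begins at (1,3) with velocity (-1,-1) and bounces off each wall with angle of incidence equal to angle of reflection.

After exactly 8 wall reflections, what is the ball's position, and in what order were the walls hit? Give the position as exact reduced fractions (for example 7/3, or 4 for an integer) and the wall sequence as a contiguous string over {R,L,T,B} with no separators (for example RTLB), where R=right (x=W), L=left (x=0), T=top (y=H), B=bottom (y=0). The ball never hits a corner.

1. t=1 → L at (0,2); v=(1,-1)
2. t=2 → B at (2,0); v=(1,1)
3. t=2 → R at (4,2); v=(-1,1)
4. t=2 → T at (2,4); v=(-1,-1)
5. t=2 → L at (0,2); v=(1,-1)
6. t=2 → B at (2,0); v=(1,1)
7. t=2 → R at (4,2); v=(-1,1)
8. t=2 → T at (2,4); v=(-1,-1)

Final position: (2,4)
Wall sequence: LBRTLBRT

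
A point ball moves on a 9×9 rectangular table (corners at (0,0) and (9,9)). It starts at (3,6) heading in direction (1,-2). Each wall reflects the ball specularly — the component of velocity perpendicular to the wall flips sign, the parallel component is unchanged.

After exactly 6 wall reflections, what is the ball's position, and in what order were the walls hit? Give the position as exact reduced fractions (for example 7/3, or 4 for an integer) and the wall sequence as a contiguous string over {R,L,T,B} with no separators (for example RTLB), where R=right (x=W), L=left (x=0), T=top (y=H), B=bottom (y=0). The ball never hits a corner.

1. t=3 → B at (6,0); v=(1,2)
2. t=3 → R at (9,6); v=(-1,2)
3. t=3/2 → T at (15/2,9); v=(-1,-2)
4. t=9/2 → B at (3,0); v=(-1,2)
5. t=3 → L at (0,6); v=(1,2)
6. t=3/2 → T at (3/2,9); v=(1,-2)

Final position: (3/2,9)
Wall sequence: BRTBLT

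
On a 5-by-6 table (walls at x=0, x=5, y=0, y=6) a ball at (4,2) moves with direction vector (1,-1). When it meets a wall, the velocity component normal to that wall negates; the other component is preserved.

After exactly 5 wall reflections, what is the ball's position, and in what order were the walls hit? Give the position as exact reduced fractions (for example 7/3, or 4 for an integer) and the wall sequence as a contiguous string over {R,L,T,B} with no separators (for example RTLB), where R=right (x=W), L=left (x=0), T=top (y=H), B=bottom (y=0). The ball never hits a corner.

Final position: (5,3)
Wall sequence: RBLTR

1. t=1 → R at (5,1); v=(-1,-1)
2. t=1 → B at (4,0); v=(-1,1)
3. t=4 → L at (0,4); v=(1,1)
4. t=2 → T at (2,6); v=(1,-1)
5. t=3 → R at (5,3); v=(-1,-1)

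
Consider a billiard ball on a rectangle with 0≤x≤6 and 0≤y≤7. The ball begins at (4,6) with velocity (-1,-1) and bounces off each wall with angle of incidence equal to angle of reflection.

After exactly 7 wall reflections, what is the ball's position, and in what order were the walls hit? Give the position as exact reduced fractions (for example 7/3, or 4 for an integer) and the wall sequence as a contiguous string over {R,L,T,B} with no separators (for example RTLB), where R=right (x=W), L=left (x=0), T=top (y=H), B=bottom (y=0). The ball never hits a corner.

Final position: (6,2)
Wall sequence: LBRTLBR

1. t=4 → L at (0,2); v=(1,-1)
2. t=2 → B at (2,0); v=(1,1)
3. t=4 → R at (6,4); v=(-1,1)
4. t=3 → T at (3,7); v=(-1,-1)
5. t=3 → L at (0,4); v=(1,-1)
6. t=4 → B at (4,0); v=(1,1)
7. t=2 → R at (6,2); v=(-1,1)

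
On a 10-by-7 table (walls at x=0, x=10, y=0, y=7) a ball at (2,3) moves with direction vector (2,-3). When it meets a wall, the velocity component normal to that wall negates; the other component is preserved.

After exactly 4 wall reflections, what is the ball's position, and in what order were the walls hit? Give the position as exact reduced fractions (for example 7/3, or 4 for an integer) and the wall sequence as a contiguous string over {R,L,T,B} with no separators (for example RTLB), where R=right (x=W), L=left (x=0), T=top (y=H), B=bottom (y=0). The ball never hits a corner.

Final position: (20/3,0)
Wall sequence: BTRB

1. t=1 → B at (4,0); v=(2,3)
2. t=7/3 → T at (26/3,7); v=(2,-3)
3. t=2/3 → R at (10,5); v=(-2,-3)
4. t=5/3 → B at (20/3,0); v=(-2,3)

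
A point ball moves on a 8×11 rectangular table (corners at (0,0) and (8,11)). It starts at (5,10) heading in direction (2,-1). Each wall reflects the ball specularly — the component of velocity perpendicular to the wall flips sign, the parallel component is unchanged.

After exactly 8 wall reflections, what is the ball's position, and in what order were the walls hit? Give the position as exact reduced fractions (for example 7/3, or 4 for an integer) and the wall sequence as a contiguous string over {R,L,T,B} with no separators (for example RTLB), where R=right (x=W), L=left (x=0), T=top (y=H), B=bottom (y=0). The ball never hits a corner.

1. t=3/2 → R at (8,17/2); v=(-2,-1)
2. t=4 → L at (0,9/2); v=(2,-1)
3. t=4 → R at (8,1/2); v=(-2,-1)
4. t=1/2 → B at (7,0); v=(-2,1)
5. t=7/2 → L at (0,7/2); v=(2,1)
6. t=4 → R at (8,15/2); v=(-2,1)
7. t=7/2 → T at (1,11); v=(-2,-1)
8. t=1/2 → L at (0,21/2); v=(2,-1)

Final position: (0,21/2)
Wall sequence: RLRBLRTL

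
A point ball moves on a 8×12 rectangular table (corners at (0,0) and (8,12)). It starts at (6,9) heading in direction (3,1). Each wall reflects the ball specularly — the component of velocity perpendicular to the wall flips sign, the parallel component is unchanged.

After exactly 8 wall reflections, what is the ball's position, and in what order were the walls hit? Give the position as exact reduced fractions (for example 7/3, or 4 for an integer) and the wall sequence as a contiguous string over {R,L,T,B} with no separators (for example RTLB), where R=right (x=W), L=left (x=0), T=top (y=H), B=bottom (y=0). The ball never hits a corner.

Final position: (3,0)
Wall sequence: RTLRLRLB

1. t=2/3 → R at (8,29/3); v=(-3,1)
2. t=7/3 → T at (1,12); v=(-3,-1)
3. t=1/3 → L at (0,35/3); v=(3,-1)
4. t=8/3 → R at (8,9); v=(-3,-1)
5. t=8/3 → L at (0,19/3); v=(3,-1)
6. t=8/3 → R at (8,11/3); v=(-3,-1)
7. t=8/3 → L at (0,1); v=(3,-1)
8. t=1 → B at (3,0); v=(3,1)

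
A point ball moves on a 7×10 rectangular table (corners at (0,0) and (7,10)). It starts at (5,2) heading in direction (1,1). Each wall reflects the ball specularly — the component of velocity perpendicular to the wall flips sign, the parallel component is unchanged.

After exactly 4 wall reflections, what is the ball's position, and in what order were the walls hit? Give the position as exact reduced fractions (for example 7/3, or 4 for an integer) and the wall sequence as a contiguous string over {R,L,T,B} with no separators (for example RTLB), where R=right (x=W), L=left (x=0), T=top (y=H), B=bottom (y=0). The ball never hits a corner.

1. t=2 → R at (7,4); v=(-1,1)
2. t=6 → T at (1,10); v=(-1,-1)
3. t=1 → L at (0,9); v=(1,-1)
4. t=7 → R at (7,2); v=(-1,-1)

Final position: (7,2)
Wall sequence: RTLR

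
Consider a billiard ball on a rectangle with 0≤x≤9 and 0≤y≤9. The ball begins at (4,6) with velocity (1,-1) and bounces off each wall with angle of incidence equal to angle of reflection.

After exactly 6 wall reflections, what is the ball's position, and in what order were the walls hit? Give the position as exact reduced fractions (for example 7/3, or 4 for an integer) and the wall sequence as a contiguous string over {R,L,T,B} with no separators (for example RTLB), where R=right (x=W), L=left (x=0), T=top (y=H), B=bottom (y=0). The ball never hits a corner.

1. t=5 → R at (9,1); v=(-1,-1)
2. t=1 → B at (8,0); v=(-1,1)
3. t=8 → L at (0,8); v=(1,1)
4. t=1 → T at (1,9); v=(1,-1)
5. t=8 → R at (9,1); v=(-1,-1)
6. t=1 → B at (8,0); v=(-1,1)

Final position: (8,0)
Wall sequence: RBLTRB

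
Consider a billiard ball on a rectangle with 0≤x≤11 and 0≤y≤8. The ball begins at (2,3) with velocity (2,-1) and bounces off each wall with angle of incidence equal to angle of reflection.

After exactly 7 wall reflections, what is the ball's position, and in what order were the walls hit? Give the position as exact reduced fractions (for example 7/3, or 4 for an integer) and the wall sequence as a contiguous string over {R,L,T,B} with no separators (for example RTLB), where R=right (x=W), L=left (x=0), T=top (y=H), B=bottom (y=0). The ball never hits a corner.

1. t=3 → B at (8,0); v=(2,1)
2. t=3/2 → R at (11,3/2); v=(-2,1)
3. t=11/2 → L at (0,7); v=(2,1)
4. t=1 → T at (2,8); v=(2,-1)
5. t=9/2 → R at (11,7/2); v=(-2,-1)
6. t=7/2 → B at (4,0); v=(-2,1)
7. t=2 → L at (0,2); v=(2,1)

Final position: (0,2)
Wall sequence: BRLTRBL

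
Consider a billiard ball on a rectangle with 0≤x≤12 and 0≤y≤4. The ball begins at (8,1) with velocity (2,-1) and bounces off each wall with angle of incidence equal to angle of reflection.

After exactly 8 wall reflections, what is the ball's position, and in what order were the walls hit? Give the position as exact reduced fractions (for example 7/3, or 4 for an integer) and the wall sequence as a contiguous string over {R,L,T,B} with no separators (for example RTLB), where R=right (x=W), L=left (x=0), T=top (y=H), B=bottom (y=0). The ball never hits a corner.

Final position: (6,0)
Wall sequence: BRTLBTRB

1. t=1 → B at (10,0); v=(2,1)
2. t=1 → R at (12,1); v=(-2,1)
3. t=3 → T at (6,4); v=(-2,-1)
4. t=3 → L at (0,1); v=(2,-1)
5. t=1 → B at (2,0); v=(2,1)
6. t=4 → T at (10,4); v=(2,-1)
7. t=1 → R at (12,3); v=(-2,-1)
8. t=3 → B at (6,0); v=(-2,1)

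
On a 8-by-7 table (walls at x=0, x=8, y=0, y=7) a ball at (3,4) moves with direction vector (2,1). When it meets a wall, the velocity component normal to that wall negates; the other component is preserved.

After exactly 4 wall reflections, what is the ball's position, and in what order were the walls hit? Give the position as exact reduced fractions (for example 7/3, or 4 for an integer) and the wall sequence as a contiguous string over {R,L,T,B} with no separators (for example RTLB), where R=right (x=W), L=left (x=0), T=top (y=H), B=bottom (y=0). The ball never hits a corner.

1. t=5/2 → R at (8,13/2); v=(-2,1)
2. t=1/2 → T at (7,7); v=(-2,-1)
3. t=7/2 → L at (0,7/2); v=(2,-1)
4. t=7/2 → B at (7,0); v=(2,1)

Final position: (7,0)
Wall sequence: RTLB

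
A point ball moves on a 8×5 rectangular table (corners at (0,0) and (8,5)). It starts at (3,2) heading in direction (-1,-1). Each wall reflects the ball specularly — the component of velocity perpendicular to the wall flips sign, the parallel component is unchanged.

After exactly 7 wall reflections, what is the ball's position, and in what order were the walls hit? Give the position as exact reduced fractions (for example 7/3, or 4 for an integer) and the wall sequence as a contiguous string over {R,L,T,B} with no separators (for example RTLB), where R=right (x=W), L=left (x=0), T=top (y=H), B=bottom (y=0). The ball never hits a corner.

1. t=2 → B at (1,0); v=(-1,1)
2. t=1 → L at (0,1); v=(1,1)
3. t=4 → T at (4,5); v=(1,-1)
4. t=4 → R at (8,1); v=(-1,-1)
5. t=1 → B at (7,0); v=(-1,1)
6. t=5 → T at (2,5); v=(-1,-1)
7. t=2 → L at (0,3); v=(1,-1)

Final position: (0,3)
Wall sequence: BLTRBTL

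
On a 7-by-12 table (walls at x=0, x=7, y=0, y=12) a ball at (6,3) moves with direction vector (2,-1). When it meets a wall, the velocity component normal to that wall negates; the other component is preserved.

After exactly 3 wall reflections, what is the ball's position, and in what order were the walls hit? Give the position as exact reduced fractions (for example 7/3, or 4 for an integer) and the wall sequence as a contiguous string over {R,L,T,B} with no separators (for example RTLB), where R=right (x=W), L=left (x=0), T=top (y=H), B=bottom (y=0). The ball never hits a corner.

1. t=1/2 → R at (7,5/2); v=(-2,-1)
2. t=5/2 → B at (2,0); v=(-2,1)
3. t=1 → L at (0,1); v=(2,1)

Final position: (0,1)
Wall sequence: RBL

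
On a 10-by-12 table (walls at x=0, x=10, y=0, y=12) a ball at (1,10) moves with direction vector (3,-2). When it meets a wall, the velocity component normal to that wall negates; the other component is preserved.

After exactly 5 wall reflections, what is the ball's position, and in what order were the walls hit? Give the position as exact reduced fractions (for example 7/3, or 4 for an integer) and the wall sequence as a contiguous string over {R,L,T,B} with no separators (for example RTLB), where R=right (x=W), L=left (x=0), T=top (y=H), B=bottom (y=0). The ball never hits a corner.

Final position: (6,12)
Wall sequence: RBLRT

1. t=3 → R at (10,4); v=(-3,-2)
2. t=2 → B at (4,0); v=(-3,2)
3. t=4/3 → L at (0,8/3); v=(3,2)
4. t=10/3 → R at (10,28/3); v=(-3,2)
5. t=4/3 → T at (6,12); v=(-3,-2)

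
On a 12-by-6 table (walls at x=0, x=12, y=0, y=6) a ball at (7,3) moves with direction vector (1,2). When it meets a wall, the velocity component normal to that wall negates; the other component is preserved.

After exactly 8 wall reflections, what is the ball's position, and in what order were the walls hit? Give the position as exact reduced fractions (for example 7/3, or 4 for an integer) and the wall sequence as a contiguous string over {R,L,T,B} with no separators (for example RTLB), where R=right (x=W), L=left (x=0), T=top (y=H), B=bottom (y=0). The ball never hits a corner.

Final position: (0,1)
Wall sequence: TBRTBTBL

1. t=3/2 → T at (17/2,6); v=(1,-2)
2. t=3 → B at (23/2,0); v=(1,2)
3. t=1/2 → R at (12,1); v=(-1,2)
4. t=5/2 → T at (19/2,6); v=(-1,-2)
5. t=3 → B at (13/2,0); v=(-1,2)
6. t=3 → T at (7/2,6); v=(-1,-2)
7. t=3 → B at (1/2,0); v=(-1,2)
8. t=1/2 → L at (0,1); v=(1,2)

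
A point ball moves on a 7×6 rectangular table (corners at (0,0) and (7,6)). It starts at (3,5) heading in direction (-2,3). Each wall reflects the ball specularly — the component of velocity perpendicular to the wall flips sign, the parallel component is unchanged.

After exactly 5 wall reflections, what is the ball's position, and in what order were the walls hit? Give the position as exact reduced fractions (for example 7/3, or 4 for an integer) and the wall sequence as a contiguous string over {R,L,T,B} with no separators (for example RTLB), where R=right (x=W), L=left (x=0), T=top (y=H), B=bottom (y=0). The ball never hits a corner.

1. t=1/3 → T at (7/3,6); v=(-2,-3)
2. t=7/6 → L at (0,5/2); v=(2,-3)
3. t=5/6 → B at (5/3,0); v=(2,3)
4. t=2 → T at (17/3,6); v=(2,-3)
5. t=2/3 → R at (7,4); v=(-2,-3)

Final position: (7,4)
Wall sequence: TLBTR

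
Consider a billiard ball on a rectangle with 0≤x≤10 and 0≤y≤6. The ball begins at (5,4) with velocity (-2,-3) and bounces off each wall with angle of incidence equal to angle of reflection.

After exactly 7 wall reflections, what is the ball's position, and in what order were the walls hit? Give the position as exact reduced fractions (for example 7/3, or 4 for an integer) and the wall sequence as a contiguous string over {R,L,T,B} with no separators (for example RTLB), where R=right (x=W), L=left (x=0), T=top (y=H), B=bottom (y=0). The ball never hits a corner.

Final position: (19/3,0)
Wall sequence: BLTBTRB

1. t=4/3 → B at (7/3,0); v=(-2,3)
2. t=7/6 → L at (0,7/2); v=(2,3)
3. t=5/6 → T at (5/3,6); v=(2,-3)
4. t=2 → B at (17/3,0); v=(2,3)
5. t=2 → T at (29/3,6); v=(2,-3)
6. t=1/6 → R at (10,11/2); v=(-2,-3)
7. t=11/6 → B at (19/3,0); v=(-2,3)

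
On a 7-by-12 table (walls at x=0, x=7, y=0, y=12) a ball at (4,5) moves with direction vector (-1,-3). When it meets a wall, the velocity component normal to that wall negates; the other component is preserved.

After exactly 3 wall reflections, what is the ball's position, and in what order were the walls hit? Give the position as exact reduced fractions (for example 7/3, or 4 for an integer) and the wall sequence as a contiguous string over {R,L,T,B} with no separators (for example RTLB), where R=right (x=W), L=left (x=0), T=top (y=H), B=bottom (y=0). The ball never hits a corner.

Final position: (5/3,12)
Wall sequence: BLT

1. t=5/3 → B at (7/3,0); v=(-1,3)
2. t=7/3 → L at (0,7); v=(1,3)
3. t=5/3 → T at (5/3,12); v=(1,-3)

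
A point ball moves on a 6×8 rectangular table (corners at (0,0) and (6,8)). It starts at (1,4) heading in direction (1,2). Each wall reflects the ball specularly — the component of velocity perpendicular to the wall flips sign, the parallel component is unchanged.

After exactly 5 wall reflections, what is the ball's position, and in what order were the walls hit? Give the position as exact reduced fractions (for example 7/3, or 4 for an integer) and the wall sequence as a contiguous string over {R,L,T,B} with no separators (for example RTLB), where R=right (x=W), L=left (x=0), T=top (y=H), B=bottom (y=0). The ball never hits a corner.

1. t=2 → T at (3,8); v=(1,-2)
2. t=3 → R at (6,2); v=(-1,-2)
3. t=1 → B at (5,0); v=(-1,2)
4. t=4 → T at (1,8); v=(-1,-2)
5. t=1 → L at (0,6); v=(1,-2)

Final position: (0,6)
Wall sequence: TRBTL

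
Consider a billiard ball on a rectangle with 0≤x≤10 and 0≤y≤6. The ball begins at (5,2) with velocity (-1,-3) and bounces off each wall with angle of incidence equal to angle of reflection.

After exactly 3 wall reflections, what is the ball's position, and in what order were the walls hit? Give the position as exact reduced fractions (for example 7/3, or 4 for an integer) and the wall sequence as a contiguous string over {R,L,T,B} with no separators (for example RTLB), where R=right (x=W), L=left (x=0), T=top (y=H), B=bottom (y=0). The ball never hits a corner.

1. t=2/3 → B at (13/3,0); v=(-1,3)
2. t=2 → T at (7/3,6); v=(-1,-3)
3. t=2 → B at (1/3,0); v=(-1,3)

Final position: (1/3,0)
Wall sequence: BTB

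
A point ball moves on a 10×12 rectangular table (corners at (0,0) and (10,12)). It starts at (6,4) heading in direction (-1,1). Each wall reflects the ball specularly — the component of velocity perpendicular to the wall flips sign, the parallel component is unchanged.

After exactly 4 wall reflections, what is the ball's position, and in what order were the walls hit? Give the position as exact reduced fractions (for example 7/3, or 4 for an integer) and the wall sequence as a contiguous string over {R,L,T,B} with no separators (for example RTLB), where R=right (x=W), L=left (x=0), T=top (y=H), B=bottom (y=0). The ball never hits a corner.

Final position: (6,0)
Wall sequence: LTRB

1. t=6 → L at (0,10); v=(1,1)
2. t=2 → T at (2,12); v=(1,-1)
3. t=8 → R at (10,4); v=(-1,-1)
4. t=4 → B at (6,0); v=(-1,1)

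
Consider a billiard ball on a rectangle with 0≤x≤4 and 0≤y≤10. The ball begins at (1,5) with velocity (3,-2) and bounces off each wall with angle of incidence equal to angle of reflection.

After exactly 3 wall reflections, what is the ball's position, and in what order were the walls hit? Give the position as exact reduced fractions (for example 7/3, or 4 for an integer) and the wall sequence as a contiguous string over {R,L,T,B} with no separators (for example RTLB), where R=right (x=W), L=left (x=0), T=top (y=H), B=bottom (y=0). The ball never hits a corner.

Final position: (1/2,0)
Wall sequence: RLB

1. t=1 → R at (4,3); v=(-3,-2)
2. t=4/3 → L at (0,1/3); v=(3,-2)
3. t=1/6 → B at (1/2,0); v=(3,2)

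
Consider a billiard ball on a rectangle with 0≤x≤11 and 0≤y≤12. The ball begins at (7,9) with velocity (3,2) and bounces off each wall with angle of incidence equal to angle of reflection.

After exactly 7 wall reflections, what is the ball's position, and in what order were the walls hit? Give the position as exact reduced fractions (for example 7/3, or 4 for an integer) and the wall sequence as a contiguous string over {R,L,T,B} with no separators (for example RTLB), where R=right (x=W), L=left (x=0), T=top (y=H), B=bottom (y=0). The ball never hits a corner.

1. t=4/3 → R at (11,35/3); v=(-3,2)
2. t=1/6 → T at (21/2,12); v=(-3,-2)
3. t=7/2 → L at (0,5); v=(3,-2)
4. t=5/2 → B at (15/2,0); v=(3,2)
5. t=7/6 → R at (11,7/3); v=(-3,2)
6. t=11/3 → L at (0,29/3); v=(3,2)
7. t=7/6 → T at (7/2,12); v=(3,-2)

Final position: (7/2,12)
Wall sequence: RTLBRLT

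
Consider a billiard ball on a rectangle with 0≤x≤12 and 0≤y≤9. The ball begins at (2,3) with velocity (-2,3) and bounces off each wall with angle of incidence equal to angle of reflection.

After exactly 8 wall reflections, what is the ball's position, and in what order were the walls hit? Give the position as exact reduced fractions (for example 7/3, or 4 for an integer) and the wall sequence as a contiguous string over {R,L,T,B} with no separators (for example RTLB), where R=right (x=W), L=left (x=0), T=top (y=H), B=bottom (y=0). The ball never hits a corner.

Final position: (2,9)
Wall sequence: LTBRTBLT

1. t=1 → L at (0,6); v=(2,3)
2. t=1 → T at (2,9); v=(2,-3)
3. t=3 → B at (8,0); v=(2,3)
4. t=2 → R at (12,6); v=(-2,3)
5. t=1 → T at (10,9); v=(-2,-3)
6. t=3 → B at (4,0); v=(-2,3)
7. t=2 → L at (0,6); v=(2,3)
8. t=1 → T at (2,9); v=(2,-3)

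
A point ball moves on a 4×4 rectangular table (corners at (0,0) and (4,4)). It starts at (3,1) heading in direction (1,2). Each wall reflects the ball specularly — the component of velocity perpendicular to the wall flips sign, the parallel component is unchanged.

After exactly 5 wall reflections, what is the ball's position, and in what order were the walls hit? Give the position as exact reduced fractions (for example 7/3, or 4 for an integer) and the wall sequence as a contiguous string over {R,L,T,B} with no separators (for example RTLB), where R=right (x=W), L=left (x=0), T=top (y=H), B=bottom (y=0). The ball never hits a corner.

Final position: (1/2,4)
Wall sequence: RTBLT

1. t=1 → R at (4,3); v=(-1,2)
2. t=1/2 → T at (7/2,4); v=(-1,-2)
3. t=2 → B at (3/2,0); v=(-1,2)
4. t=3/2 → L at (0,3); v=(1,2)
5. t=1/2 → T at (1/2,4); v=(1,-2)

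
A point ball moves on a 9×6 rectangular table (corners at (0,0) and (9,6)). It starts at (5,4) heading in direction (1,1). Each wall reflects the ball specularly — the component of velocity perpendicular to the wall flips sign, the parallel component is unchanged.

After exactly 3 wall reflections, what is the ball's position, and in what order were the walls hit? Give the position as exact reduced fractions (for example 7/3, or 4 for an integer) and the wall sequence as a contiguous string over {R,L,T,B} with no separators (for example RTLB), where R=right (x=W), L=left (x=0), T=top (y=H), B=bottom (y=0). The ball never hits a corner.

1. t=2 → T at (7,6); v=(1,-1)
2. t=2 → R at (9,4); v=(-1,-1)
3. t=4 → B at (5,0); v=(-1,1)

Final position: (5,0)
Wall sequence: TRB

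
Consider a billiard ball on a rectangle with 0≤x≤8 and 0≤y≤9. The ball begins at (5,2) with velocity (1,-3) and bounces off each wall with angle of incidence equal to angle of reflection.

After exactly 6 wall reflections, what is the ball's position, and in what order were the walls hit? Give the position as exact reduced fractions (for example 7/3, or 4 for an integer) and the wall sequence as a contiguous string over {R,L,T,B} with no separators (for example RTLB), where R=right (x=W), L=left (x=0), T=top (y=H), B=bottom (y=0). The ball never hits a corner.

Final position: (0,5)
Wall sequence: BRTBTL

1. t=2/3 → B at (17/3,0); v=(1,3)
2. t=7/3 → R at (8,7); v=(-1,3)
3. t=2/3 → T at (22/3,9); v=(-1,-3)
4. t=3 → B at (13/3,0); v=(-1,3)
5. t=3 → T at (4/3,9); v=(-1,-3)
6. t=4/3 → L at (0,5); v=(1,-3)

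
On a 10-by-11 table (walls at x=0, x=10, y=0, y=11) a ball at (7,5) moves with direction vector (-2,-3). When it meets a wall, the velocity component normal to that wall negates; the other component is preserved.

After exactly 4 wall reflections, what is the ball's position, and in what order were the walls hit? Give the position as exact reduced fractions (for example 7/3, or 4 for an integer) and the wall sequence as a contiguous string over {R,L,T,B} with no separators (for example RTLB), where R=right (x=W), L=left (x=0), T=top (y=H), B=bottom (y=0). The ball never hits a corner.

Final position: (10,3/2)
Wall sequence: BLTR

1. t=5/3 → B at (11/3,0); v=(-2,3)
2. t=11/6 → L at (0,11/2); v=(2,3)
3. t=11/6 → T at (11/3,11); v=(2,-3)
4. t=19/6 → R at (10,3/2); v=(-2,-3)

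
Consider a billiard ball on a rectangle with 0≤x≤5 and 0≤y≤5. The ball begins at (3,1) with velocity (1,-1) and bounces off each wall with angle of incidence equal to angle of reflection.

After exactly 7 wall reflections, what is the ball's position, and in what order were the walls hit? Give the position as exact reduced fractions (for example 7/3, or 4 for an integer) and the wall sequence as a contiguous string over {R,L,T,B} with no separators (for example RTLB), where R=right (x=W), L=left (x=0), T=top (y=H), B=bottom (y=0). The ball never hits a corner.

1. t=1 → B at (4,0); v=(1,1)
2. t=1 → R at (5,1); v=(-1,1)
3. t=4 → T at (1,5); v=(-1,-1)
4. t=1 → L at (0,4); v=(1,-1)
5. t=4 → B at (4,0); v=(1,1)
6. t=1 → R at (5,1); v=(-1,1)
7. t=4 → T at (1,5); v=(-1,-1)

Final position: (1,5)
Wall sequence: BRTLBRT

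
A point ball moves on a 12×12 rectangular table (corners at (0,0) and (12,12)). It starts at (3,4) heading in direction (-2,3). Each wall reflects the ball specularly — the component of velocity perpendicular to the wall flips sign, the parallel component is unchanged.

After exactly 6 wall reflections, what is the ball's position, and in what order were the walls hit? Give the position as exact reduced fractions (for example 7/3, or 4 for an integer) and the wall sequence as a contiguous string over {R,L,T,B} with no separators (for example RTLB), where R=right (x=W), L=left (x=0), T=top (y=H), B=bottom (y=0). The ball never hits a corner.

Final position: (0,7/2)
Wall sequence: LTBRTL

1. t=3/2 → L at (0,17/2); v=(2,3)
2. t=7/6 → T at (7/3,12); v=(2,-3)
3. t=4 → B at (31/3,0); v=(2,3)
4. t=5/6 → R at (12,5/2); v=(-2,3)
5. t=19/6 → T at (17/3,12); v=(-2,-3)
6. t=17/6 → L at (0,7/2); v=(2,-3)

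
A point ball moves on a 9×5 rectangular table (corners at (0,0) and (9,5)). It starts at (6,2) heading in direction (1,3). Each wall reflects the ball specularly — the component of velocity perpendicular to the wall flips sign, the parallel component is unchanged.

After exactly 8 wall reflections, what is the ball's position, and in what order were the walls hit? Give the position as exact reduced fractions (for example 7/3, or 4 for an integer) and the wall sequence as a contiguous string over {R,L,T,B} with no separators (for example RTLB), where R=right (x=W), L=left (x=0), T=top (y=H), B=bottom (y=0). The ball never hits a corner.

Final position: (1,5)
Wall sequence: TBRTBTBT

1. t=1 → T at (7,5); v=(1,-3)
2. t=5/3 → B at (26/3,0); v=(1,3)
3. t=1/3 → R at (9,1); v=(-1,3)
4. t=4/3 → T at (23/3,5); v=(-1,-3)
5. t=5/3 → B at (6,0); v=(-1,3)
6. t=5/3 → T at (13/3,5); v=(-1,-3)
7. t=5/3 → B at (8/3,0); v=(-1,3)
8. t=5/3 → T at (1,5); v=(-1,-3)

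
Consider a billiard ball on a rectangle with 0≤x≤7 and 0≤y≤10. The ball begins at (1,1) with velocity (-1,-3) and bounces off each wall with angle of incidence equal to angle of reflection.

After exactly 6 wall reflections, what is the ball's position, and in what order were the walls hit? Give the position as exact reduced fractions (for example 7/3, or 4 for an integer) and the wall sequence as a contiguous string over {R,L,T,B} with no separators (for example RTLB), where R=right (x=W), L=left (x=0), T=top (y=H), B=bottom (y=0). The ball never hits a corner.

Final position: (14/3,10)
Wall sequence: BLTBRT

1. t=1/3 → B at (2/3,0); v=(-1,3)
2. t=2/3 → L at (0,2); v=(1,3)
3. t=8/3 → T at (8/3,10); v=(1,-3)
4. t=10/3 → B at (6,0); v=(1,3)
5. t=1 → R at (7,3); v=(-1,3)
6. t=7/3 → T at (14/3,10); v=(-1,-3)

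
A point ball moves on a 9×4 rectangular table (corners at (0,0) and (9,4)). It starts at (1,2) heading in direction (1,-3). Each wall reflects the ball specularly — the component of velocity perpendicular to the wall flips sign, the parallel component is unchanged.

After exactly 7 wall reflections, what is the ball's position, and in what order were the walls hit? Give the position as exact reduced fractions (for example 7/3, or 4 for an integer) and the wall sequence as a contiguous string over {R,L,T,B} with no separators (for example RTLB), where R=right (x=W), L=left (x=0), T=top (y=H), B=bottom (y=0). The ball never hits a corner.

1. t=2/3 → B at (5/3,0); v=(1,3)
2. t=4/3 → T at (3,4); v=(1,-3)
3. t=4/3 → B at (13/3,0); v=(1,3)
4. t=4/3 → T at (17/3,4); v=(1,-3)
5. t=4/3 → B at (7,0); v=(1,3)
6. t=4/3 → T at (25/3,4); v=(1,-3)
7. t=2/3 → R at (9,2); v=(-1,-3)

Final position: (9,2)
Wall sequence: BTBTBTR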